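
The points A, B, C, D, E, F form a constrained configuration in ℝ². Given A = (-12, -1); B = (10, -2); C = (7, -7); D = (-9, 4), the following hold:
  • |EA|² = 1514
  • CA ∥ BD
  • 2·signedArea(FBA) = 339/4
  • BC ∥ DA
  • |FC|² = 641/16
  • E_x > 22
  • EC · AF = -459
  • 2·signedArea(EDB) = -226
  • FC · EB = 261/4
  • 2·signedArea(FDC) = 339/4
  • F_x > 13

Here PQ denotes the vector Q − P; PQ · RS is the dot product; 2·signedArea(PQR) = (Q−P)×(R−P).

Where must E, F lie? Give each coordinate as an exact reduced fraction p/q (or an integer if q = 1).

E = (23, -18)
F = (53/4, -6)

1. E_x = 23  [line 6·x + 19·y + 204 = 0 ∩ |EA|² = 1514]
2. E_y = -18  [line 6·x + 19·y + 204 = 0 ∩ |EA|² = 1514]
   → E = (23, -18)
3. F_x = 53/4  [EC · AF = -459 ∩ 2·signedArea(FBA) = 339/4]
4. F_y = -6  [EC · AF = -459 ∩ 2·signedArea(FBA) = 339/4]
   → F = (53/4, -6)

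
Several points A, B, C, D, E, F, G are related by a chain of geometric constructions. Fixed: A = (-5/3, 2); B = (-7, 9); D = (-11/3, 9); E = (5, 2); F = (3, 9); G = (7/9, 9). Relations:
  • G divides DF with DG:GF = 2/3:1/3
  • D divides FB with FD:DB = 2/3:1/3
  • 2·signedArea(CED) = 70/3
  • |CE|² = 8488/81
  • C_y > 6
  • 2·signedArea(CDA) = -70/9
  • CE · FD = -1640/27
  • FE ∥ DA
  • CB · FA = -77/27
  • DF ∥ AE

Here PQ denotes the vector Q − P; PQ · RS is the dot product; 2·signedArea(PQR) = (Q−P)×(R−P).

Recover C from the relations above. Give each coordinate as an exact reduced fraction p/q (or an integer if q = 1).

C = (-37/9, 20/3)

1. C_x = -37/9  [2·signedArea(CDA) = -70/9 ∩ CE · FD = -1640/27]
2. C_y = 20/3  [2·signedArea(CDA) = -70/9 ∩ CE · FD = -1640/27]
   → C = (-37/9, 20/3)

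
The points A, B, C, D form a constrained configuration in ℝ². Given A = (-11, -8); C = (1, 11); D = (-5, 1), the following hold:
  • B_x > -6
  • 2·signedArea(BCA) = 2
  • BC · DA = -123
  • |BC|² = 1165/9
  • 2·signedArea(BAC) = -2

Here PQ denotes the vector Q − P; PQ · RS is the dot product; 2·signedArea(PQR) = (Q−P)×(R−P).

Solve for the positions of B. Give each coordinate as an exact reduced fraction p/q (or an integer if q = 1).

1. B_x = -5  [2·signedArea(BCA) = 2 ∩ BC · DA = -123]
2. B_y = 4/3  [2·signedArea(BCA) = 2 ∩ BC · DA = -123]
   → B = (-5, 4/3)

B = (-5, 4/3)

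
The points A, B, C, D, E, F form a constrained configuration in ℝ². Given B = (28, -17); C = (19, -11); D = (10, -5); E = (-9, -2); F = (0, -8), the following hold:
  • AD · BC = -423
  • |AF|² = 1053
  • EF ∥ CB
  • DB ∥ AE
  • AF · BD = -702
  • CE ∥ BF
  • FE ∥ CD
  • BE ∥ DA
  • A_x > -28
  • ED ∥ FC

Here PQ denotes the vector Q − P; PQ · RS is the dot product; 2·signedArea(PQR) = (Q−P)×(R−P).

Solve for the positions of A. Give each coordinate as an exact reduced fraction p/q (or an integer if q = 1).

A = (-27, 10)

1. A_x = -27  [DB ∥ AE ∩ BE ∥ DA]
2. A_y = 10  [DB ∥ AE ∩ BE ∥ DA]
   → A = (-27, 10)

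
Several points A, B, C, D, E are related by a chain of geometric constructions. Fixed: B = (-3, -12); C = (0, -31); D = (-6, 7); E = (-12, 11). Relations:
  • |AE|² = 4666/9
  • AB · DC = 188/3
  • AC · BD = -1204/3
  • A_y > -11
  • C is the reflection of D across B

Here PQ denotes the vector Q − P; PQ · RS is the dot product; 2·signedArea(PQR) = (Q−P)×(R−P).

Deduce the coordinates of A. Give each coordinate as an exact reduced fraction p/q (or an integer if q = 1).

1. A_x = -5  [line 3·x + -19·y + -563/3 = 0 ∩ |AE|² = 4666/9]
2. A_y = -32/3  [line 3·x + -19·y + -563/3 = 0 ∩ |AE|² = 4666/9]
   → A = (-5, -32/3)

A = (-5, -32/3)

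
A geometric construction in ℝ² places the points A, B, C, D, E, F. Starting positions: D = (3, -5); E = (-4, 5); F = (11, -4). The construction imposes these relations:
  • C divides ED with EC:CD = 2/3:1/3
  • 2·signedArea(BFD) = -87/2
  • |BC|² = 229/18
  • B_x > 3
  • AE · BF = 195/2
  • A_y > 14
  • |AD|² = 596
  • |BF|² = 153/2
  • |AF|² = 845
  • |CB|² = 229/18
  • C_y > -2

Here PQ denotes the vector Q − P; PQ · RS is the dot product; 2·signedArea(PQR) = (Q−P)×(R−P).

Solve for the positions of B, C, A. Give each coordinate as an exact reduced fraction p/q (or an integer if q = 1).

1. C_x = 2/3  [C divides ED with EC:CD = 2/3:1/3]
2. C_y = -5/3  [C divides ED with EC:CD = 2/3:1/3]
   → C = (2/3, -5/3)
3. B_x = 7/2  [line 1·x + -8·y + 1/2 = 0 ∩ |BC|² = 229/18]
4. B_y = 1/2  [line 1·x + -8·y + 1/2 = 0 ∩ |BC|² = 229/18]
   → B = (7/2, 1/2)
5. A_x = -11  [line -15/2·x + 9/2·y + -150 = 0 ∩ |AF|² = 845]
6. A_y = 15  [line -15/2·x + 9/2·y + -150 = 0 ∩ |AF|² = 845]
   → A = (-11, 15)

A = (-11, 15)
B = (7/2, 1/2)
C = (2/3, -5/3)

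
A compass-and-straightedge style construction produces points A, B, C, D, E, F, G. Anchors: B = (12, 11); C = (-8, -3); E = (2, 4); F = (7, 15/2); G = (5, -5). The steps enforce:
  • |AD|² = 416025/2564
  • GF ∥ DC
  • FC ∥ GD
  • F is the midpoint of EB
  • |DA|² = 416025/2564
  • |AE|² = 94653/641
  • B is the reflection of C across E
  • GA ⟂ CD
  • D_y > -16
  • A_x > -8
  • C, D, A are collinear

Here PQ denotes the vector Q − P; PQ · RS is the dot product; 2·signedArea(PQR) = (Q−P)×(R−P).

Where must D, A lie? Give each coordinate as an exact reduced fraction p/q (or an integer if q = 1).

A = (-5120/641, -1873/641)
D = (-10, -31/2)

1. D_x = -10  [GF ∥ DC ∩ FC ∥ GD]
2. D_y = -31/2  [GF ∥ DC ∩ FC ∥ GD]
   → D = (-10, -31/2)
3. A_x = -5120/641  [C, D, A are collinear ∩ GA ⟂ CD]
4. A_y = -1873/641  [C, D, A are collinear ∩ GA ⟂ CD]
   → A = (-5120/641, -1873/641)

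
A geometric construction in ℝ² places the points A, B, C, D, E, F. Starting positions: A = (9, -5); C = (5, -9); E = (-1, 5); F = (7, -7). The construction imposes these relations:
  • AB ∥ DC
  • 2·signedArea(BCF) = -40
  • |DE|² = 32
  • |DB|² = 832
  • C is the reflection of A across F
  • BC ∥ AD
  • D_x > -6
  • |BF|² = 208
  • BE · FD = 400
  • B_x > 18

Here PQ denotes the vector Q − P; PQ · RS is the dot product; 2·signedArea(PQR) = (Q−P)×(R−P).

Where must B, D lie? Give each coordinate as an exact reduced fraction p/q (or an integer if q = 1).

B = (19, -15)
D = (-5, 1)

1. B_x = 19  [line -2·x + 2·y + 68 = 0 ∩ |BF|² = 208]
2. B_y = -15  [line -2·x + 2·y + 68 = 0 ∩ |BF|² = 208]
   → B = (19, -15)
3. D_x = -5  [AB ∥ DC ∩ BC ∥ AD]
4. D_y = 1  [AB ∥ DC ∩ BC ∥ AD]
   → D = (-5, 1)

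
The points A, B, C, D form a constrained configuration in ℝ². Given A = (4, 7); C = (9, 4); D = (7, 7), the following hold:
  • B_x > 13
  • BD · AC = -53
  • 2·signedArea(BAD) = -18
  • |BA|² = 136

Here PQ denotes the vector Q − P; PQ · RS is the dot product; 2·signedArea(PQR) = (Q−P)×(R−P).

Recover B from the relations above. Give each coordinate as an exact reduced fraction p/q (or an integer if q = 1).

1. B_x = 14  [BD · AC = -53 ∩ 2·signedArea(BAD) = -18]
2. B_y = 1  [BD · AC = -53 ∩ 2·signedArea(BAD) = -18]
   → B = (14, 1)

B = (14, 1)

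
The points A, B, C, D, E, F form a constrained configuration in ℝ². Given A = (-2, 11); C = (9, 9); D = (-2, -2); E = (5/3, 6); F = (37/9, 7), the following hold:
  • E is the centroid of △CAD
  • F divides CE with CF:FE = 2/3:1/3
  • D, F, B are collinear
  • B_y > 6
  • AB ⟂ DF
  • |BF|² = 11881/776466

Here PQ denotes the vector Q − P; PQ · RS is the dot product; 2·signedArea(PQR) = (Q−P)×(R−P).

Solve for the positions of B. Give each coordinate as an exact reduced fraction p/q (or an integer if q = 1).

B = (38743/9586, 66121/9586)

1. B_x = 38743/9586  [D, F, B are collinear ∩ AB ⟂ DF]
2. B_y = 66121/9586  [D, F, B are collinear ∩ AB ⟂ DF]
   → B = (38743/9586, 66121/9586)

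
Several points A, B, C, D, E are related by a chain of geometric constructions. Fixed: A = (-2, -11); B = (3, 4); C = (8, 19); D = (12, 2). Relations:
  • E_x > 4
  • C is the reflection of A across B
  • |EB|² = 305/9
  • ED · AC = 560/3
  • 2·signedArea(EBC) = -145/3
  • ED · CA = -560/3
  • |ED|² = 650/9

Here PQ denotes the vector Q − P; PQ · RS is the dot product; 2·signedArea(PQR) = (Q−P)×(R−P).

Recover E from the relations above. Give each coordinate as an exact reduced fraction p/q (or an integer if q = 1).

1. E_x = 13/3  [ED · AC = 560/3 ∩ 2·signedArea(EBC) = -145/3]
2. E_y = -5/3  [ED · AC = 560/3 ∩ 2·signedArea(EBC) = -145/3]
   → E = (13/3, -5/3)

E = (13/3, -5/3)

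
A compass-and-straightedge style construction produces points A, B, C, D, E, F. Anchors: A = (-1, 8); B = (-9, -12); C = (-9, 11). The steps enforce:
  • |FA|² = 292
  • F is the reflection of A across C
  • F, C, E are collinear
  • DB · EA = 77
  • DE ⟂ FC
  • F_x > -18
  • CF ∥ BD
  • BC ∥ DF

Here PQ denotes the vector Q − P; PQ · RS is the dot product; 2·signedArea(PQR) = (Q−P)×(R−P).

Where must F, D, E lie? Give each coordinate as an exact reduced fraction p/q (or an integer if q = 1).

D = (-17, -9)
E = (-689/73, 815/73)
F = (-17, 14)

1. F_x = -17  [F is the reflection of A across C]
2. F_y = 14  [F is the reflection of A across C]
   → F = (-17, 14)
3. D_x = -17  [BC ∥ DF ∩ CF ∥ BD]
4. D_y = -9  [BC ∥ DF ∩ CF ∥ BD]
   → D = (-17, -9)
5. E_x = -689/73  [F, C, E are collinear ∩ DE ⟂ FC]
6. E_y = 815/73  [F, C, E are collinear ∩ DE ⟂ FC]
   → E = (-689/73, 815/73)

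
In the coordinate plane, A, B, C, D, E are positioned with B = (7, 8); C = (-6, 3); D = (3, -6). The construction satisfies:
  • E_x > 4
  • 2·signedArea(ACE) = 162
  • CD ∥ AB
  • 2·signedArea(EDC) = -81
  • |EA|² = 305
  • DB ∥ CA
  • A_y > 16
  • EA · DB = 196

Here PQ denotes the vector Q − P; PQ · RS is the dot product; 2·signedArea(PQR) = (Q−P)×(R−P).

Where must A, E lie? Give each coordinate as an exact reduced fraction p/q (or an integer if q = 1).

1. A_x = -2  [CD ∥ AB ∩ DB ∥ CA]
2. A_y = 17  [CD ∥ AB ∩ DB ∥ CA]
   → A = (-2, 17)
3. E_x = 5  [2·signedArea(EDC) = -81 ∩ 2·signedArea(ACE) = 162]
4. E_y = 1  [2·signedArea(EDC) = -81 ∩ 2·signedArea(ACE) = 162]
   → E = (5, 1)

A = (-2, 17)
E = (5, 1)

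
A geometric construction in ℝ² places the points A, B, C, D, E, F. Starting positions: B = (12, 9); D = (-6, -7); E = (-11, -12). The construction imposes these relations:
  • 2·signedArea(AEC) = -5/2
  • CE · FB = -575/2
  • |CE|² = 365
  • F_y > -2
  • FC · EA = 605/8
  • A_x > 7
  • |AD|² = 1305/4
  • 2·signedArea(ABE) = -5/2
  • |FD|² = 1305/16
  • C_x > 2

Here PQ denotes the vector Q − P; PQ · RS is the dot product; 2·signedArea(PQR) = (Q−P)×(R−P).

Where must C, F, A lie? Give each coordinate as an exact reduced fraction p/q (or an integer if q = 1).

1. A_x = 15/2  [line 21·x + -23·y + -85/2 = 0 ∩ |AD|² = 1305/4]
2. A_y = 5  [line 21·x + -23·y + -85/2 = 0 ∩ |AD|² = 1305/4]
   → A = (15/2, 5)
3. C_x = 3  [line 17·x + -37/2·y + -65/2 = 0 ∩ |CE|² = 365]
4. C_y = 1  [line 17·x + -37/2·y + -65/2 = 0 ∩ |CE|² = 365]
   → C = (3, 1)
5. F_x = 3/4  [CE · FB = -575/2 ∩ FC · EA = 605/8]
6. F_y = -1  [CE · FB = -575/2 ∩ FC · EA = 605/8]
   → F = (3/4, -1)

A = (15/2, 5)
C = (3, 1)
F = (3/4, -1)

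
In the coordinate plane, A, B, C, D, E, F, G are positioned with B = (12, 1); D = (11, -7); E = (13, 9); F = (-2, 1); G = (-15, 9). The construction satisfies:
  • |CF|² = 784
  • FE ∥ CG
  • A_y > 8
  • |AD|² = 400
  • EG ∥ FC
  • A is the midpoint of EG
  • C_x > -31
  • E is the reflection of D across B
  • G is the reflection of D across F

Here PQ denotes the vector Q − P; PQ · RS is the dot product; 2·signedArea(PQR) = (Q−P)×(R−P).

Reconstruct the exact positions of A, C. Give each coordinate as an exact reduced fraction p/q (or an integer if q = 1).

A = (-1, 9)
C = (-30, 1)

1. A_x = -1  [A is the midpoint of EG]
2. A_y = 9  [A is the midpoint of EG]
   → A = (-1, 9)
3. C_x = -30  [FE ∥ CG ∩ EG ∥ FC]
4. C_y = 1  [FE ∥ CG ∩ EG ∥ FC]
   → C = (-30, 1)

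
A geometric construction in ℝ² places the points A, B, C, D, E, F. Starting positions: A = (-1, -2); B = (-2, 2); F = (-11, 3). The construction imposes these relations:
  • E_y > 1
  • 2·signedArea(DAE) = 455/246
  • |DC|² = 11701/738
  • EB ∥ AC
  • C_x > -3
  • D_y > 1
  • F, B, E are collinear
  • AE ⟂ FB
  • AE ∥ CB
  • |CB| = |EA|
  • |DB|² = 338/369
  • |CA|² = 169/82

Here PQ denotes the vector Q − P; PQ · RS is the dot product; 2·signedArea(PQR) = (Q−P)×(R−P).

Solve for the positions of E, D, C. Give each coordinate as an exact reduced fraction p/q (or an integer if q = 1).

C = (-199/82, -151/82)
D = (-43/41, 233/123)
E = (-47/82, 151/82)

1. E_x = -47/82  [F, B, E are collinear ∩ AE ⟂ FB]
2. E_y = 151/82  [F, B, E are collinear ∩ AE ⟂ FB]
   → E = (-47/82, 151/82)
3. D_x = -43/41  [line -315/82·x + 35/82·y + -595/123 = 0 ∩ |DB|² = 338/369]
4. D_y = 233/123  [line -315/82·x + 35/82·y + -595/123 = 0 ∩ |DB|² = 338/369]
   → D = (-43/41, 233/123)
5. C_x = -199/82  [AE ∥ CB ∩ EB ∥ AC]
6. C_y = -151/82  [AE ∥ CB ∩ EB ∥ AC]
   → C = (-199/82, -151/82)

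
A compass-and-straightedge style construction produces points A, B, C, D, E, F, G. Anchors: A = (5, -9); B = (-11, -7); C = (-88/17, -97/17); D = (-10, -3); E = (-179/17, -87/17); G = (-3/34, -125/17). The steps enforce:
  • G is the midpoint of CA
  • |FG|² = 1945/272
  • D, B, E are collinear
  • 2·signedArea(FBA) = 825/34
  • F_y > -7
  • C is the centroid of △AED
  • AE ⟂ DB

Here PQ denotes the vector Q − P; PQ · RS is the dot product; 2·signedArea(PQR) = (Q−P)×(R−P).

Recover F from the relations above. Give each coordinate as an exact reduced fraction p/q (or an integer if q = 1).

F = (-179/68, -111/17)

1. F_x = -179/68  [line 2·x + 16·y + 3731/34 = 0 ∩ |FG|² = 1945/272]
2. F_y = -111/17  [line 2·x + 16·y + 3731/34 = 0 ∩ |FG|² = 1945/272]
   → F = (-179/68, -111/17)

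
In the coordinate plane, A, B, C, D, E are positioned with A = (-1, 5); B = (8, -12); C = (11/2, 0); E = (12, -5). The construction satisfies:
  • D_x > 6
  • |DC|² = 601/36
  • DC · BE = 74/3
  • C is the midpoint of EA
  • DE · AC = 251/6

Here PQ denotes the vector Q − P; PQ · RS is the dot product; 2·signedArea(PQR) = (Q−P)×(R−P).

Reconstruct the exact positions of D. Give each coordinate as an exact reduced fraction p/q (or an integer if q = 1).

D = (19/3, -4)

1. D_x = 19/3  [DC · BE = 74/3 ∩ DE · AC = 251/6]
2. D_y = -4  [DC · BE = 74/3 ∩ DE · AC = 251/6]
   → D = (19/3, -4)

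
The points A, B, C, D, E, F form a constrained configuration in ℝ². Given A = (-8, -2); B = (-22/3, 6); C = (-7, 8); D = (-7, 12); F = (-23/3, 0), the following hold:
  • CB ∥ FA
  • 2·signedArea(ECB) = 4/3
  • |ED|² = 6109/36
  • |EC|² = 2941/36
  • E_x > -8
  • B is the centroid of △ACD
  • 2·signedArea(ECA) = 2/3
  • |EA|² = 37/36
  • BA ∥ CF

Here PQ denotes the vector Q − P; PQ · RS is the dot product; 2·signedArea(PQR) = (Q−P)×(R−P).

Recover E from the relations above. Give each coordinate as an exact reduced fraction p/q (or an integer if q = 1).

1. E_x = -47/6  [2·signedArea(ECB) = 4/3 ∩ 2·signedArea(ECA) = 2/3]
2. E_y = -1  [2·signedArea(ECB) = 4/3 ∩ 2·signedArea(ECA) = 2/3]
   → E = (-47/6, -1)

E = (-47/6, -1)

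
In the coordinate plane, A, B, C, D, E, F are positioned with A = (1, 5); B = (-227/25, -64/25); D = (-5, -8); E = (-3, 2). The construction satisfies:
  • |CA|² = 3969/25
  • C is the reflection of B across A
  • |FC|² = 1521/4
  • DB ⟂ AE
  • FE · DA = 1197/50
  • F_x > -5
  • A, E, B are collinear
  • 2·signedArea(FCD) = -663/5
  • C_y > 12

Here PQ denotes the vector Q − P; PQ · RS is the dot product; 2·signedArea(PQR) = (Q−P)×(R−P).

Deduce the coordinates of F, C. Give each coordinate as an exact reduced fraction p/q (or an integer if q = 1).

C = (277/25, 314/25)
F = (-113/25, 43/50)

1. C_x = 277/25  [C is the reflection of B across A]
2. C_y = 314/25  [C is the reflection of B across A]
   → C = (277/25, 314/25)
3. F_x = -113/25  [FE · DA = 1197/50 ∩ 2·signedArea(FCD) = -663/5]
4. F_y = 43/50  [FE · DA = 1197/50 ∩ 2·signedArea(FCD) = -663/5]
   → F = (-113/25, 43/50)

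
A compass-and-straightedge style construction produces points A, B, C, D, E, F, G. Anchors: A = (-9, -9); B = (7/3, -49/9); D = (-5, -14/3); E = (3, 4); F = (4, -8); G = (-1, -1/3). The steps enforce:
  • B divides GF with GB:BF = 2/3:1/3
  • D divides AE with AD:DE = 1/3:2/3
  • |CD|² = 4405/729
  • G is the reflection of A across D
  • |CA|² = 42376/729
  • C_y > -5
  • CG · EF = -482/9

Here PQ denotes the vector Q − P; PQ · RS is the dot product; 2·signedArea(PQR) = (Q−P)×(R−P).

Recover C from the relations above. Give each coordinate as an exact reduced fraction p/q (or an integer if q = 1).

C = (-23/9, -133/27)

1. C_x = -23/9  [line -1·x + 12·y + 509/9 = 0 ∩ |CA|² = 42376/729]
2. C_y = -133/27  [line -1·x + 12·y + 509/9 = 0 ∩ |CA|² = 42376/729]
   → C = (-23/9, -133/27)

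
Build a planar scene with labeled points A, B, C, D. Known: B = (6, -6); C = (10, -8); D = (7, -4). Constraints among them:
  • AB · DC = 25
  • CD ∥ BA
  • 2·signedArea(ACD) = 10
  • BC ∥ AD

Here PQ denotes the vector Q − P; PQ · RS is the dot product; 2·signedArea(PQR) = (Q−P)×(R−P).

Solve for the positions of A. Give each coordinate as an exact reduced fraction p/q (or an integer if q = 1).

A = (3, -2)

1. A_x = 3  [BC ∥ AD ∩ CD ∥ BA]
2. A_y = -2  [BC ∥ AD ∩ CD ∥ BA]
   → A = (3, -2)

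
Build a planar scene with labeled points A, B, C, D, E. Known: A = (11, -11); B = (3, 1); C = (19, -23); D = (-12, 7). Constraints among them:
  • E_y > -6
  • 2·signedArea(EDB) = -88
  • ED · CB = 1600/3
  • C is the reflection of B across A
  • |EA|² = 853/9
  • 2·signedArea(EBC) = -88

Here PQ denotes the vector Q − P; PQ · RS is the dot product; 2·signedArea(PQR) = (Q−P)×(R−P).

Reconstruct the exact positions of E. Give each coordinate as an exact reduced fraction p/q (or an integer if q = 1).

E = (10/3, -5)

1. E_x = 10/3  [2·signedArea(EBC) = -88 ∩ 2·signedArea(EDB) = -88]
2. E_y = -5  [2·signedArea(EBC) = -88 ∩ 2·signedArea(EDB) = -88]
   → E = (10/3, -5)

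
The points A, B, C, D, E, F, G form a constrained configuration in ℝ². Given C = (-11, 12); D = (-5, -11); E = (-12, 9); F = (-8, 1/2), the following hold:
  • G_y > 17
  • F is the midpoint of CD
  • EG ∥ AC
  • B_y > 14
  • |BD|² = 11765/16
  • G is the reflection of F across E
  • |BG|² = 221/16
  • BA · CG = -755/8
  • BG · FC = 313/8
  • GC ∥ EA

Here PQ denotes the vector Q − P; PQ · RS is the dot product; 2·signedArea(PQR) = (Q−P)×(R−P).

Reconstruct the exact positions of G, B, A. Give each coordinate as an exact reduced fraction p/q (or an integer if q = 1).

1. G_x = -16  [G is the reflection of F across E]
2. G_y = 35/2  [G is the reflection of F across E]
   → G = (-16, 35/2)
3. B_x = -27/2  [line 3·x + -23/2·y + 1681/8 = 0 ∩ |BG|² = 221/16]
4. B_y = 59/4  [line 3·x + -23/2·y + 1681/8 = 0 ∩ |BG|² = 221/16]
   → B = (-27/2, 59/4)
5. A_x = -7  [EG ∥ AC ∩ GC ∥ EA]
6. A_y = 7/2  [EG ∥ AC ∩ GC ∥ EA]
   → A = (-7, 7/2)

A = (-7, 7/2)
B = (-27/2, 59/4)
G = (-16, 35/2)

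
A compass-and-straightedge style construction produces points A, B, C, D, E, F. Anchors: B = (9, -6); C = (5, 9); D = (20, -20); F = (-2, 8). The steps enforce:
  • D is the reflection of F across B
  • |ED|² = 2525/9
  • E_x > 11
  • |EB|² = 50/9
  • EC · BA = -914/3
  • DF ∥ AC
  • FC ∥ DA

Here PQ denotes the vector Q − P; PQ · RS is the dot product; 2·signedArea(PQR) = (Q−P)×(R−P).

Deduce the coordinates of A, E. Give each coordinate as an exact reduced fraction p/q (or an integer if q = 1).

1. A_x = 27  [DF ∥ AC ∩ FC ∥ DA]
2. A_y = -19  [DF ∥ AC ∩ FC ∥ DA]
   → A = (27, -19)
3. E_x = 34/3  [line -18·x + 13·y + 833/3 = 0 ∩ |ED|² = 2525/9]
4. E_y = -17/3  [line -18·x + 13·y + 833/3 = 0 ∩ |ED|² = 2525/9]
   → E = (34/3, -17/3)

A = (27, -19)
E = (34/3, -17/3)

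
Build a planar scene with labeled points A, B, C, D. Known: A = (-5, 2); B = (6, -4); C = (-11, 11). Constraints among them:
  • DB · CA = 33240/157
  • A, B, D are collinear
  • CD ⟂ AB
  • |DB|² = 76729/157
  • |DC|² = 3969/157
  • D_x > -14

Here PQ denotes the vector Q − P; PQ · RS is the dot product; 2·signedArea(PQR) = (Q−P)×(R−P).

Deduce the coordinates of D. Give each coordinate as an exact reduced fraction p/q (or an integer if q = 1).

1. D_x = -2105/157  [A, B, D are collinear ∩ CD ⟂ AB]
2. D_y = 1034/157  [A, B, D are collinear ∩ CD ⟂ AB]
   → D = (-2105/157, 1034/157)

D = (-2105/157, 1034/157)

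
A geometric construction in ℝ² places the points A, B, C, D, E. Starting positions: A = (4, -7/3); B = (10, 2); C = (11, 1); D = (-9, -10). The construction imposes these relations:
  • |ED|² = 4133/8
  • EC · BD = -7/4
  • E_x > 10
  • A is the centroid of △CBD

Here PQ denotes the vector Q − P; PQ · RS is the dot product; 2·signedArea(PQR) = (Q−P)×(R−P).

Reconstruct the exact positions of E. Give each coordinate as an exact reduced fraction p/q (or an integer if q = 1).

E = (43/4, 5/4)

1. E_x = 43/4  [line 19·x + 12·y + -877/4 = 0 ∩ |ED|² = 4133/8]
2. E_y = 5/4  [line 19·x + 12·y + -877/4 = 0 ∩ |ED|² = 4133/8]
   → E = (43/4, 5/4)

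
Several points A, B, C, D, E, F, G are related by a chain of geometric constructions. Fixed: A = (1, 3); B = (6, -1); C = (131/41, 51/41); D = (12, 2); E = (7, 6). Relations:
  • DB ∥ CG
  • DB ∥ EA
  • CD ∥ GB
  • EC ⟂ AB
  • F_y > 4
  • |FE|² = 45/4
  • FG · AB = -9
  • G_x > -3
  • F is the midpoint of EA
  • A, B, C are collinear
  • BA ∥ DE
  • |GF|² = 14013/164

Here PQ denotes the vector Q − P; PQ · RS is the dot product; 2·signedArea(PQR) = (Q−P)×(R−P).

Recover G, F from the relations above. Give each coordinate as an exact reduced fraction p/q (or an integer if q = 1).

1. G_x = -115/41  [CD ∥ GB ∩ DB ∥ CG]
2. G_y = -72/41  [CD ∥ GB ∩ DB ∥ CG]
   → G = (-115/41, -72/41)
3. F_x = 4  [F is the midpoint of EA]
4. F_y = 9/2  [F is the midpoint of EA]
   → F = (4, 9/2)

F = (4, 9/2)
G = (-115/41, -72/41)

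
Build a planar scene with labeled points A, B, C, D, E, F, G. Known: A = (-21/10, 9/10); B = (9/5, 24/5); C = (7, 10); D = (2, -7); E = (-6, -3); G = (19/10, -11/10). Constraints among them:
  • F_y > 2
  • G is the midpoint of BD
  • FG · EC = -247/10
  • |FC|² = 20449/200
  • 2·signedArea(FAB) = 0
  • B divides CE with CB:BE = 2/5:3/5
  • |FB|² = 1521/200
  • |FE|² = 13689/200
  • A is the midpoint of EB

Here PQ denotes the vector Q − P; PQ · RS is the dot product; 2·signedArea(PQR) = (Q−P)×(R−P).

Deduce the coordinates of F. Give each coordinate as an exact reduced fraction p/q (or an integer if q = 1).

1. F_x = -3/20  [2·signedArea(FAB) = 0 ∩ FG · EC = -247/10]
2. F_y = 57/20  [2·signedArea(FAB) = 0 ∩ FG · EC = -247/10]
   → F = (-3/20, 57/20)

F = (-3/20, 57/20)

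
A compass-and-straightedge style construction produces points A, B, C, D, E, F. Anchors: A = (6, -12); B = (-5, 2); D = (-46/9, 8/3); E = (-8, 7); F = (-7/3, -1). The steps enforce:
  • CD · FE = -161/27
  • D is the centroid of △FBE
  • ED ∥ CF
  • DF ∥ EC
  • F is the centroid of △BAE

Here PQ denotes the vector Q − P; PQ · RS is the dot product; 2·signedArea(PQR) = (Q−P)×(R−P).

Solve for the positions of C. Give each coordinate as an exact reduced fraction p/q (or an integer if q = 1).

C = (-47/9, 10/3)

1. C_x = -47/9  [ED ∥ CF ∩ DF ∥ EC]
2. C_y = 10/3  [ED ∥ CF ∩ DF ∥ EC]
   → C = (-47/9, 10/3)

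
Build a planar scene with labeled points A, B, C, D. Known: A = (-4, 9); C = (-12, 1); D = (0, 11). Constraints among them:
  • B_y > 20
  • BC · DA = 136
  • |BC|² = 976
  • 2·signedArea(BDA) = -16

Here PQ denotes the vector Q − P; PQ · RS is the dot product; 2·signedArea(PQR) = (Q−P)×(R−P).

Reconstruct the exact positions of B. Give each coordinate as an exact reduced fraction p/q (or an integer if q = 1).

1. B_x = 12  [2·signedArea(BDA) = -16 ∩ BC · DA = 136]
2. B_y = 21  [2·signedArea(BDA) = -16 ∩ BC · DA = 136]
   → B = (12, 21)

B = (12, 21)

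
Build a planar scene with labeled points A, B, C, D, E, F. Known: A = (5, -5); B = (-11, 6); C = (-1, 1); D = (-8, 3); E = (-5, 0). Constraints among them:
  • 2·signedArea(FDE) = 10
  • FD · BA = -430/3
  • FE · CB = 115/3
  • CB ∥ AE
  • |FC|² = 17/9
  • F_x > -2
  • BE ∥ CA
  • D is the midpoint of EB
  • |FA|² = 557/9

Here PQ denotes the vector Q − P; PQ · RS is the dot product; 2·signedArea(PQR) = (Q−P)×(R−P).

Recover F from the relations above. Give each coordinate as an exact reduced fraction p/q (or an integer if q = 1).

1. F_x = -4/3  [FE · CB = 115/3 ∩ 2·signedArea(FDE) = 10]
2. F_y = -1/3  [FE · CB = 115/3 ∩ 2·signedArea(FDE) = 10]
   → F = (-4/3, -1/3)

F = (-4/3, -1/3)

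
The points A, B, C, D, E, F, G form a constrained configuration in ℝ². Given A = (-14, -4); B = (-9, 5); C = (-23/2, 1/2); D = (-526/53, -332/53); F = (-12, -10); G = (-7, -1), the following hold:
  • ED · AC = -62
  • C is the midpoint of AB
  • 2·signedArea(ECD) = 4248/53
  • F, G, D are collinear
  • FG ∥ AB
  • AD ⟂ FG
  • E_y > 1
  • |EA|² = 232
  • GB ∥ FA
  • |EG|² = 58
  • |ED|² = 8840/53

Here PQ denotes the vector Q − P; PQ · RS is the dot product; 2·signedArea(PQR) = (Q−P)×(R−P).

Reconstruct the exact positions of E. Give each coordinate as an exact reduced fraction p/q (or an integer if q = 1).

1. E_x = 0  [2·signedArea(ECD) = 4248/53 ∩ ED · AC = -62]
2. E_y = 2  [2·signedArea(ECD) = 4248/53 ∩ ED · AC = -62]
   → E = (0, 2)

E = (0, 2)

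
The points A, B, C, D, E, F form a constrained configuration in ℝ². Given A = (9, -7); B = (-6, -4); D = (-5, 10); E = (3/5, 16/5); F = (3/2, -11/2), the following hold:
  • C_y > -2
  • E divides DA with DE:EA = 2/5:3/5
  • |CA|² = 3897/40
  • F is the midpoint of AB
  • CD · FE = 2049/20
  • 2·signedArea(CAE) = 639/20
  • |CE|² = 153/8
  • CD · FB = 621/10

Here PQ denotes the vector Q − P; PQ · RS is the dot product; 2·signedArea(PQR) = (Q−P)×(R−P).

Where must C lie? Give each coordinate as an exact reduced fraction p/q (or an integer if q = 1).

1. C_x = 21/20  [CD · FE = 2049/20 ∩ CD · FB = 621/10]
2. C_y = -23/20  [CD · FE = 2049/20 ∩ CD · FB = 621/10]
   → C = (21/20, -23/20)

C = (21/20, -23/20)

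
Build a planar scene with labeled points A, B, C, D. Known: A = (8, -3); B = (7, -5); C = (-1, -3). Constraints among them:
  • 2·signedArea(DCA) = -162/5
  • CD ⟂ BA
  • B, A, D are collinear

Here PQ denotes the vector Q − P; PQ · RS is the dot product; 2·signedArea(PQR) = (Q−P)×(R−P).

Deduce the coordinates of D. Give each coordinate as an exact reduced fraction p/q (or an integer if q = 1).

1. D_x = 31/5  [B, A, D are collinear ∩ CD ⟂ BA]
2. D_y = -33/5  [B, A, D are collinear ∩ CD ⟂ BA]
   → D = (31/5, -33/5)

D = (31/5, -33/5)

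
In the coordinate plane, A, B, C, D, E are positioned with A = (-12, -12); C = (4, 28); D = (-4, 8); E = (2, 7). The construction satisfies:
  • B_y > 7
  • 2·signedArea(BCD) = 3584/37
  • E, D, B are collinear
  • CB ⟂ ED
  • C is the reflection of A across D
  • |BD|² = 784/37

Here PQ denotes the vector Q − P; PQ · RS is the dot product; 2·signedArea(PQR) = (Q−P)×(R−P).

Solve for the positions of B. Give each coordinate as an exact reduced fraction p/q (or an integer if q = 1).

B = (20/37, 268/37)

1. B_x = 20/37  [E, D, B are collinear ∩ CB ⟂ ED]
2. B_y = 268/37  [E, D, B are collinear ∩ CB ⟂ ED]
   → B = (20/37, 268/37)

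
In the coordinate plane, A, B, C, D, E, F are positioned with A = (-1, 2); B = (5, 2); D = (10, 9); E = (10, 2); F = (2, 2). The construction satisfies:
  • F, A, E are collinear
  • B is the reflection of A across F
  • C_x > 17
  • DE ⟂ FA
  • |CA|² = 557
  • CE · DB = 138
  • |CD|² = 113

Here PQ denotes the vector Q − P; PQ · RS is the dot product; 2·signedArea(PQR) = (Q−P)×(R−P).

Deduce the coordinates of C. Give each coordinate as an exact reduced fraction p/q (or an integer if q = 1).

1. C_x = 18  [line 5·x + 7·y + -202 = 0 ∩ |CA|² = 557]
2. C_y = 16  [line 5·x + 7·y + -202 = 0 ∩ |CA|² = 557]
   → C = (18, 16)

C = (18, 16)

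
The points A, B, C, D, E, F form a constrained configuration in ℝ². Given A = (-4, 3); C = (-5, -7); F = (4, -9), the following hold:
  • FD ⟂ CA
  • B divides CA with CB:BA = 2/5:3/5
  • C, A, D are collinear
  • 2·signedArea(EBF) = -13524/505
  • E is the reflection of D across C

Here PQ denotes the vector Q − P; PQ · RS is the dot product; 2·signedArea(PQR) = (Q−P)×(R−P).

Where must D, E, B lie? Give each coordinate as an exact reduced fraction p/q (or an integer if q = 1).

B = (-23/5, -3)
D = (-516/101, -817/101)
E = (-494/101, -597/101)

1. D_x = -516/101  [C, A, D are collinear ∩ FD ⟂ CA]
2. D_y = -817/101  [C, A, D are collinear ∩ FD ⟂ CA]
   → D = (-516/101, -817/101)
3. E_x = -494/101  [E is the reflection of D across C]
4. E_y = -597/101  [E is the reflection of D across C]
   → E = (-494/101, -597/101)
5. B_x = -23/5  [B divides CA with CB:BA = 2/5:3/5]
6. B_y = -3  [B divides CA with CB:BA = 2/5:3/5]
   → B = (-23/5, -3)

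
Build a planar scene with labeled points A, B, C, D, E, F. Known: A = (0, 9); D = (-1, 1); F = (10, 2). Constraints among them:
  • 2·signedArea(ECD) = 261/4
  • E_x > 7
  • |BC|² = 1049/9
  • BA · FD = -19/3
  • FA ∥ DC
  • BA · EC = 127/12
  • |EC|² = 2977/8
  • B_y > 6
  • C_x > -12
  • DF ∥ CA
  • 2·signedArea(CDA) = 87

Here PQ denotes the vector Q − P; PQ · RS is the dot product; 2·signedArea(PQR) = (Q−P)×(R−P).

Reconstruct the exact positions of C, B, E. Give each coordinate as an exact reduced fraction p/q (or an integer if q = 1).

1. C_x = -11  [DF ∥ CA ∩ FA ∥ DC]
2. C_y = 8  [DF ∥ CA ∩ FA ∥ DC]
   → C = (-11, 8)
3. E_x = 29/4  [line 7·x + 10·y + -273/4 = 0 ∩ |EC|² = 2977/8]
4. E_y = 7/4  [line 7·x + 10·y + -273/4 = 0 ∩ |EC|² = 2977/8]
   → E = (29/4, 7/4)
5. B_x = -1/3  [BA · EC = 127/12 ∩ BA · FD = -19/3]
6. B_y = 19/3  [BA · EC = 127/12 ∩ BA · FD = -19/3]
   → B = (-1/3, 19/3)

B = (-1/3, 19/3)
C = (-11, 8)
E = (29/4, 7/4)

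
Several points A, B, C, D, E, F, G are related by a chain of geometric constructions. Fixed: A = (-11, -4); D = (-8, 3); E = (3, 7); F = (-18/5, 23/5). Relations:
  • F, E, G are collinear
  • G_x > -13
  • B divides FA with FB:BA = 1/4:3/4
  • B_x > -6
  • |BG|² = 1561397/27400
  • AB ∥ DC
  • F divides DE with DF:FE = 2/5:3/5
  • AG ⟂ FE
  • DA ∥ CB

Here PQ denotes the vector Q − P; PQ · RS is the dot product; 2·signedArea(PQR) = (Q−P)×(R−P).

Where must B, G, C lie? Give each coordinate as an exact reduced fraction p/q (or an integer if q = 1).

1. B_x = -109/20  [B divides FA with FB:BA = 1/4:3/4]
2. B_y = 49/20  [B divides FA with FB:BA = 1/4:3/4]
   → B = (-109/20, 49/20)
3. G_x = -1767/137  [F, E, G are collinear ∩ AG ⟂ FE]
4. G_y = 167/137  [F, E, G are collinear ∩ AG ⟂ FE]
   → G = (-1767/137, 167/137)
5. C_x = -49/20  [DA ∥ CB ∩ AB ∥ DC]
6. C_y = 189/20  [DA ∥ CB ∩ AB ∥ DC]
   → C = (-49/20, 189/20)

B = (-109/20, 49/20)
C = (-49/20, 189/20)
G = (-1767/137, 167/137)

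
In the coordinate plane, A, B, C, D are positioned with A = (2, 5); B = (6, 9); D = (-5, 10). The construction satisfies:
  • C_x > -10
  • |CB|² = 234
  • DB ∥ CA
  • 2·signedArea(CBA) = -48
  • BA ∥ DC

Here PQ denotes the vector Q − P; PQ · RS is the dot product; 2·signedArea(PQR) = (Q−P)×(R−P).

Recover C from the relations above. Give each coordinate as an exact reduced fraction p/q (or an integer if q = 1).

C = (-9, 6)

1. C_x = -9  [DB ∥ CA ∩ BA ∥ DC]
2. C_y = 6  [DB ∥ CA ∩ BA ∥ DC]
   → C = (-9, 6)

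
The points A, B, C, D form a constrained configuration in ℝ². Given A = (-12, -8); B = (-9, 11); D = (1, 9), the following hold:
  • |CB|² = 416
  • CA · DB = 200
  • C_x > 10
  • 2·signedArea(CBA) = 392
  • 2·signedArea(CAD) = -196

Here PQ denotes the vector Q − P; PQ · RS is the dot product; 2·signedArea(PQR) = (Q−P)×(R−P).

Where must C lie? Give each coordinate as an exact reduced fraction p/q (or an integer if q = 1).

1. C_x = 11  [2·signedArea(CBA) = 392 ∩ 2·signedArea(CAD) = -196]
2. C_y = 7  [2·signedArea(CBA) = 392 ∩ 2·signedArea(CAD) = -196]
   → C = (11, 7)

C = (11, 7)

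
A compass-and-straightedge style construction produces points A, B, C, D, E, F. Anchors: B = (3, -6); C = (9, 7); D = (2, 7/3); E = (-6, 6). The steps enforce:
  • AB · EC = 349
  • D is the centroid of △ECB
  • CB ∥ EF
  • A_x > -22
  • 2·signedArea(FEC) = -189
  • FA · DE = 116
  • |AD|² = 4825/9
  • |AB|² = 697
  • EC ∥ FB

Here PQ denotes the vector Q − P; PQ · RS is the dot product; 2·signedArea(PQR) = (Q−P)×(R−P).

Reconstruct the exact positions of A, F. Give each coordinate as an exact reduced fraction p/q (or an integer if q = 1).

1. F_x = -12  [EC ∥ FB ∩ CB ∥ EF]
2. F_y = -7  [EC ∥ FB ∩ CB ∥ EF]
   → F = (-12, -7)
3. A_x = -21  [AB · EC = 349 ∩ FA · DE = 116]
4. A_y = 5  [AB · EC = 349 ∩ FA · DE = 116]
   → A = (-21, 5)

A = (-21, 5)
F = (-12, -7)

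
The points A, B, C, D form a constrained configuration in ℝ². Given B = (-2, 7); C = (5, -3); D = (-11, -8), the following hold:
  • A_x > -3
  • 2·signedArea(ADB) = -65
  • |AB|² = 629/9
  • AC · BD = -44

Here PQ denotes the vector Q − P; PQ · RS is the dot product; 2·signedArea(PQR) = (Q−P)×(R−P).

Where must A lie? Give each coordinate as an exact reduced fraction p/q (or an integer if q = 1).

1. A_x = -8/3  [AC · BD = -44 ∩ 2·signedArea(ADB) = -65]
2. A_y = -4/3  [AC · BD = -44 ∩ 2·signedArea(ADB) = -65]
   → A = (-8/3, -4/3)

A = (-8/3, -4/3)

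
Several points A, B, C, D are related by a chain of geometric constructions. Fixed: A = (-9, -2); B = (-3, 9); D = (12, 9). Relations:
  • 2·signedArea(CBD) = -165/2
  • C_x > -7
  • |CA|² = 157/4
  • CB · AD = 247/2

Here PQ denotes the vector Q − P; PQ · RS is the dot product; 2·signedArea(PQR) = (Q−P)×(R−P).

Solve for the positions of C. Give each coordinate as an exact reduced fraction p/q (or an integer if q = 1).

C = (-6, 7/2)

1. C_x = -6  [2·signedArea(CBD) = -165/2 ∩ CB · AD = 247/2]
2. C_y = 7/2  [2·signedArea(CBD) = -165/2 ∩ CB · AD = 247/2]
   → C = (-6, 7/2)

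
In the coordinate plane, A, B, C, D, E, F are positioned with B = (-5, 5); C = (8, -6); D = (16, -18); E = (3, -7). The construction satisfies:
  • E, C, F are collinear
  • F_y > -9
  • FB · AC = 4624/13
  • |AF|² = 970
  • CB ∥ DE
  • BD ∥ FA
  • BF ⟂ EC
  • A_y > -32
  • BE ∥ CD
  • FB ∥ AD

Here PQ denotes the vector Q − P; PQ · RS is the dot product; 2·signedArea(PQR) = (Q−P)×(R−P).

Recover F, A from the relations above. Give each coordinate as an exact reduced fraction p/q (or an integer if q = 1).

1. F_x = -31/13  [E, C, F are collinear ∩ BF ⟂ EC]
2. F_y = -105/13  [E, C, F are collinear ∩ BF ⟂ EC]
   → F = (-31/13, -105/13)
3. A_x = 242/13  [FB ∥ AD ∩ BD ∥ FA]
4. A_y = -404/13  [FB ∥ AD ∩ BD ∥ FA]
   → A = (242/13, -404/13)

A = (242/13, -404/13)
F = (-31/13, -105/13)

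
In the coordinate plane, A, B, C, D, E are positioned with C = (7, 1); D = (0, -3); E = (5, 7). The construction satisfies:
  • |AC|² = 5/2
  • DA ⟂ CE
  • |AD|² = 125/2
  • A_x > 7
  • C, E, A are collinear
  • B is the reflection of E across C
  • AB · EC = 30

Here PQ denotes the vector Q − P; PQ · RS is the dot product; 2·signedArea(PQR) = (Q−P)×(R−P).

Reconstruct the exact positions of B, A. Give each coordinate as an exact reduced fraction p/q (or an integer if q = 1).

A = (15/2, -1/2)
B = (9, -5)

1. B_x = 9  [B is the reflection of E across C]
2. B_y = -5  [B is the reflection of E across C]
   → B = (9, -5)
3. A_x = 15/2  [C, E, A are collinear ∩ DA ⟂ CE]
4. A_y = -1/2  [C, E, A are collinear ∩ DA ⟂ CE]
   → A = (15/2, -1/2)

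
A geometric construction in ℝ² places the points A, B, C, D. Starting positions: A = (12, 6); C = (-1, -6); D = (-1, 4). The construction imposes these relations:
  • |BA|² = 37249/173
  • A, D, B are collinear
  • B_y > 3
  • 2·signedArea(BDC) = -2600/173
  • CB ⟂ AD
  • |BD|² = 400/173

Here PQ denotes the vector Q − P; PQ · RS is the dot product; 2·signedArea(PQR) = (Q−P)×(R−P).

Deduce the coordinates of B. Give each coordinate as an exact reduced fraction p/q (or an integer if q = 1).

B = (-433/173, 652/173)

1. B_x = -433/173  [A, D, B are collinear ∩ CB ⟂ AD]
2. B_y = 652/173  [A, D, B are collinear ∩ CB ⟂ AD]
   → B = (-433/173, 652/173)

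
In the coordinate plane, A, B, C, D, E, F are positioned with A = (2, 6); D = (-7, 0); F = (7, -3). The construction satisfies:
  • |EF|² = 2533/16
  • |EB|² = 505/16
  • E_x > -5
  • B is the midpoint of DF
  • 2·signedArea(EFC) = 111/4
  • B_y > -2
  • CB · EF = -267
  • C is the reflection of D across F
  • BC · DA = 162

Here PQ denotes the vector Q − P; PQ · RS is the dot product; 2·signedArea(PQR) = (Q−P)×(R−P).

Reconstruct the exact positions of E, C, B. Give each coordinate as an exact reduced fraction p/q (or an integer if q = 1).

B = (0, -3/2)
C = (21, -6)
E = (-19/4, 3/2)

1. C_x = 21  [C is the reflection of D across F]
2. C_y = -6  [C is the reflection of D across F]
   → C = (21, -6)
3. B_x = 0  [B is the midpoint of DF]
4. B_y = -3/2  [B is the midpoint of DF]
   → B = (0, -3/2)
5. E_x = -19/4  [2·signedArea(EFC) = 111/4 ∩ CB · EF = -267]
6. E_y = 3/2  [2·signedArea(EFC) = 111/4 ∩ CB · EF = -267]
   → E = (-19/4, 3/2)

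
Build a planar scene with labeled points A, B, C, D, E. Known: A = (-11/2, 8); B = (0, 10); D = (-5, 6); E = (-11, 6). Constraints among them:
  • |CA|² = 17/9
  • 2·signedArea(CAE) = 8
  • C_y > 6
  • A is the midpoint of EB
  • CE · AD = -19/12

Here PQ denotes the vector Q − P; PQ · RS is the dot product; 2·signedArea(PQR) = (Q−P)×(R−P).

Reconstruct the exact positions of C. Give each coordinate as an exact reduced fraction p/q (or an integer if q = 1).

1. C_x = -31/6  [CE · AD = -19/12 ∩ 2·signedArea(CAE) = 8]
2. C_y = 20/3  [CE · AD = -19/12 ∩ 2·signedArea(CAE) = 8]
   → C = (-31/6, 20/3)

C = (-31/6, 20/3)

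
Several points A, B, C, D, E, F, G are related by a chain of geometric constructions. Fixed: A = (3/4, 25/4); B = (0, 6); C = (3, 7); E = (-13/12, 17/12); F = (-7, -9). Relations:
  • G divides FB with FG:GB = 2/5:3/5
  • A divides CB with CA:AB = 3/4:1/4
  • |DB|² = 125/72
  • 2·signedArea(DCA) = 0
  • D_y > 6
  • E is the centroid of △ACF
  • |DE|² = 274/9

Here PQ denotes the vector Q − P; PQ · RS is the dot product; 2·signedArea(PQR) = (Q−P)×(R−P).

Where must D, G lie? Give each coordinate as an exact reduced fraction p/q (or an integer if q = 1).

1. D_x = 5/4  [line 3/4·x + -9/4·y + 27/2 = 0 ∩ |DB|² = 125/72]
2. D_y = 77/12  [line 3/4·x + -9/4·y + 27/2 = 0 ∩ |DB|² = 125/72]
   → D = (5/4, 77/12)
3. G_x = -21/5  [G divides FB with FG:GB = 2/5:3/5]
4. G_y = -3  [G divides FB with FG:GB = 2/5:3/5]
   → G = (-21/5, -3)

D = (5/4, 77/12)
G = (-21/5, -3)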